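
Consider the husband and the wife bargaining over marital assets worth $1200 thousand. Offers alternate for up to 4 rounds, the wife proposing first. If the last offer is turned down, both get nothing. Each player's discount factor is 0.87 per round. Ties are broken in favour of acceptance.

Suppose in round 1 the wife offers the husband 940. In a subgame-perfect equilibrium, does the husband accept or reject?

Work out the husband's continuation value if the offer is rejected.
Round 4 (the husband proposes): the wife will accept anything ≥ 0, so the husband offers 0 and keeps 1200.
Round 3 (the wife proposes): the husband can get 1200 next round, worth 0.87 × 1200 = 1044 now; the wife offers that and keeps 156.
Round 2 (the husband proposes): the wife can get 156 next round, worth 0.87 × 156 = 135.72 now; the husband offers that and keeps 1064.28.
So by rejecting in round 1, the husband gets 1064.28 next round, worth 0.87 × 1064.28 = 925.9236 now.
Offer 940 ≥ 925.9236, so the husband accepts.

Accept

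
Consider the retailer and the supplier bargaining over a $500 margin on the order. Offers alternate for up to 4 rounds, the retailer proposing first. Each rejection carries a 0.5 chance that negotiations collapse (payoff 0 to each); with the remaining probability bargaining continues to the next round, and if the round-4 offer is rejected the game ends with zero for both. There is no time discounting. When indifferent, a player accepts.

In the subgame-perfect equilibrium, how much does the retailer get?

312.5

By backward induction:
Round 4 (the supplier proposes): the retailer will accept anything ≥ 0, so the supplier offers 0 and keeps 500.
Round 3 (the retailer proposes): rejecting gives the supplier an expected 0.5 × 500 = 250. The retailer offers 250 and keeps 500 − 250 = 250.
Round 2 (the supplier proposes): rejecting gives the retailer an expected 0.5 × 250 = 125. The supplier offers 125 and keeps 500 − 125 = 375.
Round 1 (the retailer proposes): rejecting gives the supplier an expected 0.5 × 375 = 187.5, so the retailer offers 187.5, keeping 312.5.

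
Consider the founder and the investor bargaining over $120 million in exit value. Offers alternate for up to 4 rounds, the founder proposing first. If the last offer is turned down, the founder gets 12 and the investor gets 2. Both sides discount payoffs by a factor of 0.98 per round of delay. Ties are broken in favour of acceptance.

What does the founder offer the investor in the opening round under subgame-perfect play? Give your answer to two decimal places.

Solve by backward induction from round 4.
Round 4 (the investor proposes): the founder gets 12 if talks fail, so the investor offers 12 and keeps 108.
Round 3 (the founder proposes): the investor can get 108 next round, worth 0.98 × 108 = 105.84 now, so the founder offers 105.84, keeping 14.16.
Round 2 (the investor proposes): the founder can get 14.16 next round, worth 0.98 × 14.16 = 13.8768 now; the investor offers that and keeps 106.1232.
Round 1 (the founder proposes): the investor can get 106.1232 next round, worth 0.98 × 106.1232 = 104.000736 now; the founder offers that and keeps 15.999264.

104.00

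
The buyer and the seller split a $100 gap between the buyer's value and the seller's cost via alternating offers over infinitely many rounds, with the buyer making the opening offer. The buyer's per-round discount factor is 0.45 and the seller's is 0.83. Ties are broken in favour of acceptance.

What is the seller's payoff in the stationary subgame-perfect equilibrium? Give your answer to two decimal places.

72.87

When the buyer proposes, the seller accepts any offer worth at least 0.83 times what the seller would get by proposing next round; and vice versa.
This gives x = 100 − 0.83y and y = 100 − 0.45x, where x and y are each side's share when it proposes.
Hence (1 − 0.83·0.45)x = 100(1 − 0.83), i.e. 0.6265·x = 17.
x ≈ 27.1349; the seller's share is 100 − x ≈ 72.8651.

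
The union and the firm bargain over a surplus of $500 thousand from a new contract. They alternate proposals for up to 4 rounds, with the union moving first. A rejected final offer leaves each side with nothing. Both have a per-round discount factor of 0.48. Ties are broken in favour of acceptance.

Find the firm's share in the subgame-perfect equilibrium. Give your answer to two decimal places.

180.10

Round 4 (the firm proposes): the union will accept anything ≥ 0, so the firm offers 0 and keeps 500.
Round 3 (the union proposes): the firm can get 500 next round, worth 0.48 × 500 = 240 now. The union offers 240 and keeps 500 − 240 = 260.
Round 2 (the firm proposes): the union can get 260 next round, worth 0.48 × 260 = 124.8 now. The firm offers 124.8 and keeps 500 − 124.8 = 375.2.
Round 1 (the union proposes): the firm can get 375.2 next round, worth 0.48 × 375.2 = 180.096 now; the union offers that and keeps 319.904.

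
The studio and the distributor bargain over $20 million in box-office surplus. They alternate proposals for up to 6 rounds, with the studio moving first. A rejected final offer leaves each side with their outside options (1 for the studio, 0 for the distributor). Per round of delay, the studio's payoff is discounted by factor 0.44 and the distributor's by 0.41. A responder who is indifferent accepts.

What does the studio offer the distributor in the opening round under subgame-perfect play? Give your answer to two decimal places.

Solve by backward induction from round 6.
Round 6 (the distributor proposes): the studio gets 1 if talks fail, so the distributor offers 1 and keeps 19.
Round 5 (the studio proposes): the distributor can get 19 next round, worth 0.41 × 19 = 7.79 now, so the studio offers 7.79, keeping 12.21.
Round 4 (the distributor proposes): the studio can get 12.21 next round, worth 0.44 × 12.21 = 5.3724 now, so the distributor offers 5.3724, keeping 14.6276.
Round 3 (the studio proposes): the distributor can get 14.6276 next round, worth 0.41 × 14.6276 = 5.997316 now. The studio offers 5.997316 and keeps 20 − 5.997316 = 14.002684.
Round 2 (the distributor proposes): the studio can get 14.002684 next round, worth 0.44 × 14.002684 = 6.16118096 now, so the distributor offers 6.16118096, keeping 13.83881904.
Round 1 (the studio proposes): the distributor can get 13.83881904 next round, worth 0.41 × 13.83881904 = 5.6739158064 now; the studio offers that and keeps 14.3260841936.

5.67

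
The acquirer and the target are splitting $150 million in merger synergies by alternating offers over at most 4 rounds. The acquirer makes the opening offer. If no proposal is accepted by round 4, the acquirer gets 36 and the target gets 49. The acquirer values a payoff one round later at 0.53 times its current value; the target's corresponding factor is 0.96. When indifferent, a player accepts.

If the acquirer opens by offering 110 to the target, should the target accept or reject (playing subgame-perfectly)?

Round 4 (the target proposes): the acquirer gets 36 if talks fail, so the target offers 36 and keeps 114.
Round 3 (the acquirer proposes): the target can get 114 next round, worth 0.96 × 114 = 109.44 now; the acquirer offers that and keeps 40.56.
Round 2 (the target proposes): the acquirer can get 40.56 next round, worth 0.53 × 40.56 = 21.4968 now; the target offers that and keeps 128.5032.
So by rejecting in round 1, the target gets 128.5032 next round, worth 0.96 × 128.5032 = 123.363072 now.
Offer 110 < 123.363072, so the target rejects.

Reject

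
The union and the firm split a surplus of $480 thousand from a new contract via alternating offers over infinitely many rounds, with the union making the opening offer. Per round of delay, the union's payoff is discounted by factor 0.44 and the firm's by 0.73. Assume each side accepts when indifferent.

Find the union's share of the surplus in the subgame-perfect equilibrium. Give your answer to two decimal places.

Let x be the union's share when the union proposes and y be the firm's share when the firm proposes.
The firm accepts iff offered ≥ 0.73·y, so x = 480 − 0.73y. Symmetrically y = 480 − 0.44x.
Substituting: x = 480 − 0.73(480 − 0.44x), giving x(1 − 0.44·0.73) = 480(1 − 0.73).
So x = 480 × 0.27 / 0.6788 ≈ 190.9252, and the firm receives 480 − x ≈ 289.0748.

190.93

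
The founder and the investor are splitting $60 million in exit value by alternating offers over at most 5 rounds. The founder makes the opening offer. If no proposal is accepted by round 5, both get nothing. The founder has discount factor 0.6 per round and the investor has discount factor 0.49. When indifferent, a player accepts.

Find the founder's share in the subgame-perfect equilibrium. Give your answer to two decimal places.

44.78

Round 5 (the founder proposes): rejection yields 0 for the investor; the founder offers 0 and keeps 60.
Round 4 (the investor proposes): the founder can get 60 next round, worth 0.6 × 60 = 36 now, so the investor offers 36, keeping 24.
Round 3 (the founder proposes): the investor can get 24 next round, worth 0.49 × 24 = 11.76 now, so the founder offers 11.76, keeping 48.24.
Round 2 (the investor proposes): the founder can get 48.24 next round, worth 0.6 × 48.24 = 28.944 now, so the investor offers 28.944, keeping 31.056.
Round 1 (the founder proposes): the investor can get 31.056 next round, worth 0.49 × 31.056 = 15.21744 now. The founder offers 15.21744 and keeps 60 − 15.21744 = 44.78256.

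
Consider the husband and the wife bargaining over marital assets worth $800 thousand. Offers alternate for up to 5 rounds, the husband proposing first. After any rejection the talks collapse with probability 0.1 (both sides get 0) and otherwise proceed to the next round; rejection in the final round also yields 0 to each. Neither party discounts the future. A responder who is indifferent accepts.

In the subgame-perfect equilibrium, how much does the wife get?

By backward induction:
Round 5 (the husband proposes): rejection yields 0 for the wife; the husband offers 0 and keeps 800.
Round 4 (the wife proposes): rejecting gives the husband an expected 0.9 × 800 = 720; the wife offers that and keeps 80.
Round 3 (the husband proposes): rejecting gives the wife an expected 0.9 × 80 = 72; the husband offers that and keeps 728.
Round 2 (the wife proposes): rejecting gives the husband an expected 0.9 × 728 = 655.2; the wife offers that and keeps 144.8.
Round 1 (the husband proposes): rejecting gives the wife an expected 0.9 × 144.8 = 130.32, so the husband offers 130.32, keeping 669.68.

130.32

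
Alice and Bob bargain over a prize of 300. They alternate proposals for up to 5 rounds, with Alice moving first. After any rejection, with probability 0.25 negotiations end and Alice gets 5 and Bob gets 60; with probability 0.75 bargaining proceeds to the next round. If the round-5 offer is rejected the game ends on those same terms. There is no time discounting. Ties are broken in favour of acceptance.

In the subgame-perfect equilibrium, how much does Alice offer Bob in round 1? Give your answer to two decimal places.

By backward induction:
Round 5 (Alice proposes): Bob gets 60 if talks fail, so Alice offers 60 and keeps 240.
Round 4 (Bob proposes): rejecting gives Alice an expected 0.75 × 240 + 0.25 × 5 = 181.25; Bob offers that and keeps 118.75.
Round 3 (Alice proposes): rejecting gives Bob an expected 0.75 × 118.75 + 0.25 × 60 = 104.0625, so Alice offers 104.0625, keeping 195.9375.
Round 2 (Bob proposes): rejecting gives Alice an expected 0.75 × 195.9375 + 0.25 × 5 = 148.203125, so Bob offers 148.203125, keeping 151.796875.
Round 1 (Alice proposes): rejecting gives Bob an expected 0.75 × 151.796875 + 0.25 × 60 = 128.84765625, so Alice offers 128.84765625, keeping 171.15234375.

128.85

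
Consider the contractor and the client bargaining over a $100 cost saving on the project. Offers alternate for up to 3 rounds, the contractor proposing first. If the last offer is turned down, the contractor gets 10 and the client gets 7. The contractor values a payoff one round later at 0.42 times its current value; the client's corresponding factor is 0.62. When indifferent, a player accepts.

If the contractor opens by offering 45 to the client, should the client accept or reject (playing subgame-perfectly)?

Accept

Work out the client's continuation value if the offer is rejected.
Round 3 (the contractor proposes): the client gets 7 if talks fail, so the contractor offers 7 and keeps 93.
Round 2 (the client proposes): the contractor can get 93 next round, worth 0.42 × 93 = 39.06 now. The client offers 39.06 and keeps 100 − 39.06 = 60.94.
So by rejecting in round 1, the client gets 60.94 next round, worth 0.62 × 60.94 = 37.7828 now.
Offer 45 ≥ 37.7828, so the client accepts.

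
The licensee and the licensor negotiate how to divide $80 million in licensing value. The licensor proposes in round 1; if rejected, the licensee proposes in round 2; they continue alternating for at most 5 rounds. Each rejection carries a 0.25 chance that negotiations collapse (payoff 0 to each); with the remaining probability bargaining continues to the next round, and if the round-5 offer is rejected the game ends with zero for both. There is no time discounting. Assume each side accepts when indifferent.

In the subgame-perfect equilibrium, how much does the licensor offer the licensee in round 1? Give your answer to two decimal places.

Round 5 (the licensor proposes): the licensee will accept anything ≥ 0, so the licensor offers 0 and keeps 80.
Round 4 (the licensee proposes): rejecting gives the licensor an expected 0.75 × 80 = 60; the licensee offers that and keeps 20.
Round 3 (the licensor proposes): rejecting gives the licensee an expected 0.75 × 20 = 15; the licensor offers that and keeps 65.
Round 2 (the licensee proposes): rejecting gives the licensor an expected 0.75 × 65 = 48.75; the licensee offers that and keeps 31.25.
Round 1 (the licensor proposes): rejecting gives the licensee an expected 0.75 × 31.25 = 23.4375. The licensor offers 23.4375 and keeps 80 − 23.4375 = 56.5625.

23.44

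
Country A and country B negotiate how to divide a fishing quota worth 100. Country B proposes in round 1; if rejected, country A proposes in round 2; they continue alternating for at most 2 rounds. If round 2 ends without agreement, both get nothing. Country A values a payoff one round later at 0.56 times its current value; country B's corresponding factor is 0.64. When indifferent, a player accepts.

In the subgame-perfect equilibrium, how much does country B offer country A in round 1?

56

Round 2 (country A proposes): rejection yields 0 for country B; country A offers 0 and keeps 100.
Round 1 (country B proposes): country A can get 100 next round, worth 0.56 × 100 = 56 now, so country B offers 56, keeping 44.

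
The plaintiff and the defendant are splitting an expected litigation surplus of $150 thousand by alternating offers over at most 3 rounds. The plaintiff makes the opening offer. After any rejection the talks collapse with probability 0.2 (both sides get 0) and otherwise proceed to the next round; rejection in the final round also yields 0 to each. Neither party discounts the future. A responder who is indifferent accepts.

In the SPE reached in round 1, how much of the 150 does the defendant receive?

By backward induction:
Round 3 (the plaintiff proposes): rejection yields 0 for the defendant; the plaintiff offers 0 and keeps 150.
Round 2 (the defendant proposes): rejecting gives the plaintiff an expected 0.8 × 150 = 120; the defendant offers that and keeps 30.
Round 1 (the plaintiff proposes): rejecting gives the defendant an expected 0.8 × 30 = 24. The plaintiff offers 24 and keeps 150 − 24 = 126.

24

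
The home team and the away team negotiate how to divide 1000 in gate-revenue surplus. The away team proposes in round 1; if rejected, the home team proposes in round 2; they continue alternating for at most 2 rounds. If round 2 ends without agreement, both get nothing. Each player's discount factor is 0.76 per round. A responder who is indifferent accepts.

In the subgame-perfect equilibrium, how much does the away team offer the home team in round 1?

760

Solve by backward induction from round 2.
Round 2 (the home team proposes): the away team will accept anything ≥ 0, so the home team offers 0 and keeps 1000.
Round 1 (the away team proposes): the home team can get 1000 next round, worth 0.76 × 1000 = 760 now; the away team offers that and keeps 240.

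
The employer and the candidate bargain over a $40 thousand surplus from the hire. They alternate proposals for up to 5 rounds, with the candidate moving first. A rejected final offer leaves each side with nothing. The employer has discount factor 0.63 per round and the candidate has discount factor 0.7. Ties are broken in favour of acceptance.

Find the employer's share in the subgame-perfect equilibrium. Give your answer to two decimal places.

10.89

Round 5 (the candidate proposes): the employer will accept anything ≥ 0, so the candidate offers 0 and keeps 40.
Round 4 (the employer proposes): the candidate can get 40 next round, worth 0.7 × 40 = 28 now; the employer offers that and keeps 12.
Round 3 (the candidate proposes): the employer can get 12 next round, worth 0.63 × 12 = 7.56 now, so the candidate offers 7.56, keeping 32.44.
Round 2 (the employer proposes): the candidate can get 32.44 next round, worth 0.7 × 32.44 = 22.708 now; the employer offers that and keeps 17.292.
Round 1 (the candidate proposes): the employer can get 17.292 next round, worth 0.63 × 17.292 = 10.89396 now, so the candidate offers 10.89396, keeping 29.10604.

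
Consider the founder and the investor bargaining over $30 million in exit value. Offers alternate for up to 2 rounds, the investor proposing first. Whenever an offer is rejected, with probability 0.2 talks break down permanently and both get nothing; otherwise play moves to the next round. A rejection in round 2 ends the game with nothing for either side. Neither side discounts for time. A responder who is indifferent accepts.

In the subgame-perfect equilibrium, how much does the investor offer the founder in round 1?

By backward induction:
Round 2 (the founder proposes): rejection yields 0 for the investor; the founder offers 0 and keeps 30.
Round 1 (the investor proposes): rejecting gives the founder an expected 0.8 × 30 = 24. The investor offers 24 and keeps 30 − 24 = 6.

24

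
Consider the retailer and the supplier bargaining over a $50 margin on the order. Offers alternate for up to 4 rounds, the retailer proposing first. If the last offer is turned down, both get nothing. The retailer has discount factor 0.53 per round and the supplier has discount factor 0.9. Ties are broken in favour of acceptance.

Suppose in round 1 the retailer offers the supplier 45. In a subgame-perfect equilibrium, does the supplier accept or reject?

Round 4 (the supplier proposes): the retailer will accept anything ≥ 0, so the supplier offers 0 and keeps 50.
Round 3 (the retailer proposes): the supplier can get 50 next round, worth 0.9 × 50 = 45 now; the retailer offers that and keeps 5.
Round 2 (the supplier proposes): the retailer can get 5 next round, worth 0.53 × 5 = 2.65 now, so the supplier offers 2.65, keeping 47.35.
So by rejecting in round 1, the supplier gets 47.35 next round, worth 0.9 × 47.35 = 42.615 now.
Offer 45 ≥ 42.615, so the supplier accepts.

Accept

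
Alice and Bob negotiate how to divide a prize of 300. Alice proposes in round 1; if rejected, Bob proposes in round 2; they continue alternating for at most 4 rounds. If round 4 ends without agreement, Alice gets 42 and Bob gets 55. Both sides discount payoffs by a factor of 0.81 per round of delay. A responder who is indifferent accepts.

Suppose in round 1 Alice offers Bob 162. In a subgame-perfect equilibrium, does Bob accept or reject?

Round 4 (Bob proposes): Alice gets 42 if talks fail, so Bob offers 42 and keeps 258.
Round 3 (Alice proposes): Bob can get 258 next round, worth 0.81 × 258 = 208.98 now, so Alice offers 208.98, keeping 91.02.
Round 2 (Bob proposes): Alice can get 91.02 next round, worth 0.81 × 91.02 = 73.7262 now; Bob offers that and keeps 226.2738.
So by rejecting in round 1, Bob gets 226.2738 next round, worth 0.81 × 226.2738 = 183.281778 now.
Offer 162 < 183.281778, so Bob rejects.

Reject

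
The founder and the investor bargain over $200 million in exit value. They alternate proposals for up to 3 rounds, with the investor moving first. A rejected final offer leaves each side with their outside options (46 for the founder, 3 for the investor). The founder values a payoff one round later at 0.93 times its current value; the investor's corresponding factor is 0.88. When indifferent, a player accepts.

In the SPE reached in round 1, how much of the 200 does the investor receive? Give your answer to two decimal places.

Work backward from the last round.
Round 3 (the investor proposes): the founder gets 46 if talks fail, so the investor offers 46 and keeps 154.
Round 2 (the founder proposes): the investor can get 154 next round, worth 0.88 × 154 = 135.52 now; the founder offers that and keeps 64.48.
Round 1 (the investor proposes): the founder can get 64.48 next round, worth 0.93 × 64.48 = 59.9664 now, so the investor offers 59.9664, keeping 140.0336.

140.03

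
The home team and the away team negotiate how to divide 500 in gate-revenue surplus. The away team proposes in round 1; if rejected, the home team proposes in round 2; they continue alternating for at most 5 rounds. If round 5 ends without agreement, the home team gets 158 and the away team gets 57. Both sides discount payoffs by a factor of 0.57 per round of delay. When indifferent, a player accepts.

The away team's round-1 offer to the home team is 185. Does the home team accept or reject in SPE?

Round 5 (the away team proposes): the home team gets 158 if talks fail, so the away team offers 158 and keeps 342.
Round 4 (the home team proposes): the away team can get 342 next round, worth 0.57 × 342 = 194.94 now; the home team offers that and keeps 305.06.
Round 3 (the away team proposes): the home team can get 305.06 next round, worth 0.57 × 305.06 = 173.8842 now; the away team offers that and keeps 326.1158.
Round 2 (the home team proposes): the away team can get 326.1158 next round, worth 0.57 × 326.1158 = 185.886006 now, so the home team offers 185.886006, keeping 314.113994.
So by rejecting in round 1, the home team gets 314.113994 next round, worth 0.57 × 314.113994 = 179.04497658 now.
Offer 185 ≥ 179.04497658, so the home team accepts.

Accept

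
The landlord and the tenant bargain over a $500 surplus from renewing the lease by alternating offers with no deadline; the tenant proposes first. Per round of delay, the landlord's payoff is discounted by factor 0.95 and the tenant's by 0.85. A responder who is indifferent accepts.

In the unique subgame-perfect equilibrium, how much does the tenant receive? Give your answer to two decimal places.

129.87

When the tenant proposes, the landlord accepts any offer worth at least 0.95 times what the landlord would get by proposing next round; and vice versa.
This gives x = 500 − 0.95y and y = 500 − 0.85x, where x and y are each side's share when it proposes.
Hence (1 − 0.95·0.85)x = 500(1 − 0.95), i.e. 0.1925·x = 25.
x ≈ 129.8701; the landlord's share is 500 − x ≈ 370.1299.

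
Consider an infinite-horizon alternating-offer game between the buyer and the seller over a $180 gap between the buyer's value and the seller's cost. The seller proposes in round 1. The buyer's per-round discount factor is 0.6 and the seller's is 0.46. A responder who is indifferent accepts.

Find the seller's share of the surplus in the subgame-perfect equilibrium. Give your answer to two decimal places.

In a stationary SPE each proposer offers the other exactly their discounted continuation value.
If the seller keeps x when proposing and the buyer keeps y when proposing, then x = 180 − 0.6y and y = 180 − 0.46x.
Solving: x = 180(1 − 0.6) / (1 − 0.46·0.6) = 72 / 0.724 ≈ 99.4475.
The buyer gets 180 − 99.4475 ≈ 80.5525.

99.45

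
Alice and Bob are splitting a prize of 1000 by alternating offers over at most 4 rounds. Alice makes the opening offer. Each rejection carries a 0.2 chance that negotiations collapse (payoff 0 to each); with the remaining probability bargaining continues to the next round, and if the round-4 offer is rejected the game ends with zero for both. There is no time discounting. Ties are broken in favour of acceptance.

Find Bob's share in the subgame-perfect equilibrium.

By backward induction:
Round 4 (Bob proposes): rejection yields 0 for Alice; Bob offers 0 and keeps 1000.
Round 3 (Alice proposes): rejecting gives Bob an expected 0.8 × 1000 = 800, so Alice offers 800, keeping 200.
Round 2 (Bob proposes): rejecting gives Alice an expected 0.8 × 200 = 160; Bob offers that and keeps 840.
Round 1 (Alice proposes): rejecting gives Bob an expected 0.8 × 840 = 672. Alice offers 672 and keeps 1000 − 672 = 328.

672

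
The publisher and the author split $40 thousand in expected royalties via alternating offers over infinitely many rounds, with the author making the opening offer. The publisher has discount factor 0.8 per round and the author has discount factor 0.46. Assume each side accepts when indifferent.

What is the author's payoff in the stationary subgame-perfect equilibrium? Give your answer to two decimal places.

12.66

When the author proposes, the publisher accepts any offer worth at least 0.8 times what the publisher would get by proposing next round; and vice versa.
This gives x = 40 − 0.8y and y = 40 − 0.46x, where x and y are each side's share when it proposes.
Hence (1 − 0.8·0.46)x = 40(1 − 0.8), i.e. 0.632·x = 8.
x ≈ 12.6582; the publisher's share is 40 − x ≈ 27.3418.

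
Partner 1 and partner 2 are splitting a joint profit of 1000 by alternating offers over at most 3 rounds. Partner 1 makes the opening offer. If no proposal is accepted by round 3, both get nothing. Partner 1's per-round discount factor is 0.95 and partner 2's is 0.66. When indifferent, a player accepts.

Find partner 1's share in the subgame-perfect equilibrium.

967

Work backward from the last round.
Round 3 (partner 1 proposes): rejection yields 0 for partner 2; partner 1 offers 0 and keeps 1000.
Round 2 (partner 2 proposes): partner 1 can get 1000 next round, worth 0.95 × 1000 = 950 now; partner 2 offers that and keeps 50.
Round 1 (partner 1 proposes): partner 2 can get 50 next round, worth 0.66 × 50 = 33 now; partner 1 offers that and keeps 967.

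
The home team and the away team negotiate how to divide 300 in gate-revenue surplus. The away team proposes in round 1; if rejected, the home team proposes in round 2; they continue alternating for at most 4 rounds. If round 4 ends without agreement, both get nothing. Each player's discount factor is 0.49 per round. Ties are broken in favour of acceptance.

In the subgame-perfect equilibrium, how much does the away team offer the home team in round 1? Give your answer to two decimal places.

110.26

Solve by backward induction from round 4.
Round 4 (the home team proposes): rejection yields 0 for the away team; the home team offers 0 and keeps 300.
Round 3 (the away team proposes): the home team can get 300 next round, worth 0.49 × 300 = 147 now. The away team offers 147 and keeps 300 − 147 = 153.
Round 2 (the home team proposes): the away team can get 153 next round, worth 0.49 × 153 = 74.97 now, so the home team offers 74.97, keeping 225.03.
Round 1 (the away team proposes): the home team can get 225.03 next round, worth 0.49 × 225.03 = 110.2647 now. The away team offers 110.2647 and keeps 300 − 110.2647 = 189.7353.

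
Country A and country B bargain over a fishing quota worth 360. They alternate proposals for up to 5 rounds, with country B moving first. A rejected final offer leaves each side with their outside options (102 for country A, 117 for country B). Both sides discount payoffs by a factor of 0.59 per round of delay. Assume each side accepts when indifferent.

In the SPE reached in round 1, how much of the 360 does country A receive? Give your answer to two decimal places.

Round 5 (country B proposes): country A gets 102 if talks fail, so country B offers 102 and keeps 258.
Round 4 (country A proposes): country B can get 258 next round, worth 0.59 × 258 = 152.22 now; country A offers that and keeps 207.78.
Round 3 (country B proposes): country A can get 207.78 next round, worth 0.59 × 207.78 = 122.5902 now, so country B offers 122.5902, keeping 237.4098.
Round 2 (country A proposes): country B can get 237.4098 next round, worth 0.59 × 237.4098 = 140.071782 now; country A offers that and keeps 219.928218.
Round 1 (country B proposes): country A can get 219.928218 next round, worth 0.59 × 219.928218 = 129.75764862 now. Country B offers 129.75764862 and keeps 360 − 129.75764862 = 230.24235138.

129.76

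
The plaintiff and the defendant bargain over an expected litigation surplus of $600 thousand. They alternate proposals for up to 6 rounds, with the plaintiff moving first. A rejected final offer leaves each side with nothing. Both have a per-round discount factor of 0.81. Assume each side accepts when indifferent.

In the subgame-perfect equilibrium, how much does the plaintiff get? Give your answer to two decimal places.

237.87

Work backward from the last round.
Round 6 (the defendant proposes): the plaintiff will accept anything ≥ 0, so the defendant offers 0 and keeps 600.
Round 5 (the plaintiff proposes): the defendant can get 600 next round, worth 0.81 × 600 = 486 now, so the plaintiff offers 486, keeping 114.
Round 4 (the defendant proposes): the plaintiff can get 114 next round, worth 0.81 × 114 = 92.34 now, so the defendant offers 92.34, keeping 507.66.
Round 3 (the plaintiff proposes): the defendant can get 507.66 next round, worth 0.81 × 507.66 = 411.2046 now. The plaintiff offers 411.2046 and keeps 600 − 411.2046 = 188.7954.
Round 2 (the defendant proposes): the plaintiff can get 188.7954 next round, worth 0.81 × 188.7954 = 152.924274 now, so the defendant offers 152.924274, keeping 447.075726.
Round 1 (the plaintiff proposes): the defendant can get 447.075726 next round, worth 0.81 × 447.075726 = 362.13133806 now; the plaintiff offers that and keeps 237.86866194.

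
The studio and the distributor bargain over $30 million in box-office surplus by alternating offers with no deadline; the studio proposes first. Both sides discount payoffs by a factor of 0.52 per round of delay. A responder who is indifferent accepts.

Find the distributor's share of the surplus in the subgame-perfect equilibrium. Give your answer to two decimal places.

10.26

In a stationary SPE each proposer offers the other exactly their discounted continuation value.
If the studio keeps x when proposing and the distributor keeps y when proposing, then x = 30 − 0.52y and y = 30 − 0.52x.
Solving: x = 30(1 − 0.52) / (1 − 0.52·0.52) = 14.4 / 0.7296 ≈ 19.7368.
The distributor gets 30 − 19.7368 ≈ 10.2632.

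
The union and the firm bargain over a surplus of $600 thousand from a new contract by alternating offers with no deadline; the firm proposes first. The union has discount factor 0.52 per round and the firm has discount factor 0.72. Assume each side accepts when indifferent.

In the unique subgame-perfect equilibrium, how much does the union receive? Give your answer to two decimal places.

139.64

When the firm proposes, the union accepts any offer worth at least 0.52 times what the union would get by proposing next round; and vice versa.
This gives x = 600 − 0.52y and y = 600 − 0.72x, where x and y are each side's share when it proposes.
Hence (1 − 0.52·0.72)x = 600(1 − 0.52), i.e. 0.6256·x = 288.
x ≈ 460.3581; the union's share is 600 − x ≈ 139.6419.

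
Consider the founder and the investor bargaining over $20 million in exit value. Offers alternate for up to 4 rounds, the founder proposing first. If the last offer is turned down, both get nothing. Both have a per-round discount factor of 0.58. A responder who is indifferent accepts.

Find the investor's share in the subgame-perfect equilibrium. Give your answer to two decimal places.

8.77

Solve by backward induction from round 4.
Round 4 (the investor proposes): rejection yields 0 for the founder; the investor offers 0 and keeps 20.
Round 3 (the founder proposes): the investor can get 20 next round, worth 0.58 × 20 = 11.6 now. The founder offers 11.6 and keeps 20 − 11.6 = 8.4.
Round 2 (the investor proposes): the founder can get 8.4 next round, worth 0.58 × 8.4 = 4.872 now. The investor offers 4.872 and keeps 20 − 4.872 = 15.128.
Round 1 (the founder proposes): the investor can get 15.128 next round, worth 0.58 × 15.128 = 8.77424 now. The founder offers 8.77424 and keeps 20 − 8.77424 = 11.22576.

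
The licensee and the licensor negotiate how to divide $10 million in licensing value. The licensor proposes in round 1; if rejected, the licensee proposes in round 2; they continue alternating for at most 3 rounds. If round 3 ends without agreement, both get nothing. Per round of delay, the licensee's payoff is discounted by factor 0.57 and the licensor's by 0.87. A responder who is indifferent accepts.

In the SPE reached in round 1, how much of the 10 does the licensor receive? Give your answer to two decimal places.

9.26

Round 3 (the licensor proposes): rejection yields 0 for the licensee; the licensor offers 0 and keeps 10.
Round 2 (the licensee proposes): the licensor can get 10 next round, worth 0.87 × 10 = 8.7 now, so the licensee offers 8.7, keeping 1.3.
Round 1 (the licensor proposes): the licensee can get 1.3 next round, worth 0.57 × 1.3 = 0.741 now, so the licensor offers 0.741, keeping 9.259.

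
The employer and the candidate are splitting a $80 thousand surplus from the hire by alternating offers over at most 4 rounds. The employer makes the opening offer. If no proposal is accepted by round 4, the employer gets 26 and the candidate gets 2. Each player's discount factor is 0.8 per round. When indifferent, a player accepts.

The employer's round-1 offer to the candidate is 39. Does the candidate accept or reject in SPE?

Reject

Round 4 (the candidate proposes): the employer gets 26 if talks fail, so the candidate offers 26 and keeps 54.
Round 3 (the employer proposes): the candidate can get 54 next round, worth 0.8 × 54 = 43.2 now. The employer offers 43.2 and keeps 80 − 43.2 = 36.8.
Round 2 (the candidate proposes): the employer can get 36.8 next round, worth 0.8 × 36.8 = 29.44 now, so the candidate offers 29.44, keeping 50.56.
So by rejecting in round 1, the candidate gets 50.56 next round, worth 0.8 × 50.56 = 40.448 now.
Offer 39 < 40.448, so the candidate rejects.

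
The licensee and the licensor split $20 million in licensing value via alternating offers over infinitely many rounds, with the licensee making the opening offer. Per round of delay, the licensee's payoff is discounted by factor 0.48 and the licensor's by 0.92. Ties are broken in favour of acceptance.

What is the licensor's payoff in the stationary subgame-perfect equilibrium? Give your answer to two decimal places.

17.13

When the licensee proposes, the licensor accepts any offer worth at least 0.92 times what the licensor would get by proposing next round; and vice versa.
This gives x = 20 − 0.92y and y = 20 − 0.48x, where x and y are each side's share when it proposes.
Hence (1 − 0.92·0.48)x = 20(1 − 0.92), i.e. 0.5584·x = 1.6.
x ≈ 2.8653; the licensor's share is 20 − x ≈ 17.1347.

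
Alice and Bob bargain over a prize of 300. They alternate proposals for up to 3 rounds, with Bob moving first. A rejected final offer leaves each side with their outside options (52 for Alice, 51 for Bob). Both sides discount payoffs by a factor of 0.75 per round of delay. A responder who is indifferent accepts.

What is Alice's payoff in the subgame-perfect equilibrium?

85.5

Round 3 (Bob proposes): Alice gets 52 if talks fail, so Bob offers 52 and keeps 248.
Round 2 (Alice proposes): Bob can get 248 next round, worth 0.75 × 248 = 186 now, so Alice offers 186, keeping 114.
Round 1 (Bob proposes): Alice can get 114 next round, worth 0.75 × 114 = 85.5 now. Bob offers 85.5 and keeps 300 − 85.5 = 214.5.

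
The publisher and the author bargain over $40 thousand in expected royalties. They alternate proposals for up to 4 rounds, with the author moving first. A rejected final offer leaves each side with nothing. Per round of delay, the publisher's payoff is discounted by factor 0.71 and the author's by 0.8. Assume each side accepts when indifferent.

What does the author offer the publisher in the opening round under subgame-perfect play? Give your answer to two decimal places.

21.81

Round 4 (the publisher proposes): rejection yields 0 for the author; the publisher offers 0 and keeps 40.
Round 3 (the author proposes): the publisher can get 40 next round, worth 0.71 × 40 = 28.4 now. The author offers 28.4 and keeps 40 − 28.4 = 11.6.
Round 2 (the publisher proposes): the author can get 11.6 next round, worth 0.8 × 11.6 = 9.28 now. The publisher offers 9.28 and keeps 40 − 9.28 = 30.72.
Round 1 (the author proposes): the publisher can get 30.72 next round, worth 0.71 × 30.72 = 21.8112 now. The author offers 21.8112 and keeps 40 − 21.8112 = 18.1888.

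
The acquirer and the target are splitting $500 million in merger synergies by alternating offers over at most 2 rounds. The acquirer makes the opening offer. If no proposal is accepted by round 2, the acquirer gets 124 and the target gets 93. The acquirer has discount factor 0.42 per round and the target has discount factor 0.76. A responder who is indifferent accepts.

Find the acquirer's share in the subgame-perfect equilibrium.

214.24

Solve by backward induction from round 2.
Round 2 (the target proposes): the acquirer gets 124 if talks fail, so the target offers 124 and keeps 376.
Round 1 (the acquirer proposes): the target can get 376 next round, worth 0.76 × 376 = 285.76 now, so the acquirer offers 285.76, keeping 214.24.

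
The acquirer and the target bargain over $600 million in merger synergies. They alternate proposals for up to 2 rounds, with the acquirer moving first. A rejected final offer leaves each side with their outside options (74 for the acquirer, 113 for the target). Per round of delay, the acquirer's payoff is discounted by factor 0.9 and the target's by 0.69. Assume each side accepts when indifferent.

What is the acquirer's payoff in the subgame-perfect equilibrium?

Round 2 (the target proposes): the acquirer gets 74 if talks fail, so the target offers 74 and keeps 526.
Round 1 (the acquirer proposes): the target can get 526 next round, worth 0.69 × 526 = 362.94 now, so the acquirer offers 362.94, keeping 237.06.

237.06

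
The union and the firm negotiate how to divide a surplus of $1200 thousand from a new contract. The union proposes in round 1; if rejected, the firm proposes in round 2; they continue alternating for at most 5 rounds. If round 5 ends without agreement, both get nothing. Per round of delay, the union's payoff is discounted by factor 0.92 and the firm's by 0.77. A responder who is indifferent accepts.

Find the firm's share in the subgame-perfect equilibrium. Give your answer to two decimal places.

Round 5 (the union proposes): the firm will accept anything ≥ 0, so the union offers 0 and keeps 1200.
Round 4 (the firm proposes): the union can get 1200 next round, worth 0.92 × 1200 = 1104 now. The firm offers 1104 and keeps 1200 − 1104 = 96.
Round 3 (the union proposes): the firm can get 96 next round, worth 0.77 × 96 = 73.92 now. The union offers 73.92 and keeps 1200 − 73.92 = 1126.08.
Round 2 (the firm proposes): the union can get 1126.08 next round, worth 0.92 × 1126.08 = 1035.9936 now; the firm offers that and keeps 164.0064.
Round 1 (the union proposes): the firm can get 164.0064 next round, worth 0.77 × 164.0064 = 126.284928 now; the union offers that and keeps 1073.715072.

126.28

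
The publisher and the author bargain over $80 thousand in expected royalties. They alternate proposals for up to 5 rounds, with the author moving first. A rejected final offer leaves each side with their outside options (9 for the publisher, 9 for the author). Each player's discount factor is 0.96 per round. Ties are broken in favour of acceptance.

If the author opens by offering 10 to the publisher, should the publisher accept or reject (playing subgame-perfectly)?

Round 5 (the author proposes): the publisher gets 9 if talks fail, so the author offers 9 and keeps 71.
Round 4 (the publisher proposes): the author can get 71 next round, worth 0.96 × 71 = 68.16 now. The publisher offers 68.16 and keeps 80 − 68.16 = 11.84.
Round 3 (the author proposes): the publisher can get 11.84 next round, worth 0.96 × 11.84 = 11.3664 now; the author offers that and keeps 68.6336.
Round 2 (the publisher proposes): the author can get 68.6336 next round, worth 0.96 × 68.6336 = 65.888256 now. The publisher offers 65.888256 and keeps 80 − 65.888256 = 14.111744.
So by rejecting in round 1, the publisher gets 14.111744 next round, worth 0.96 × 14.111744 = 13.54727424 now.
Offer 10 < 13.54727424, so the publisher rejects.

Reject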